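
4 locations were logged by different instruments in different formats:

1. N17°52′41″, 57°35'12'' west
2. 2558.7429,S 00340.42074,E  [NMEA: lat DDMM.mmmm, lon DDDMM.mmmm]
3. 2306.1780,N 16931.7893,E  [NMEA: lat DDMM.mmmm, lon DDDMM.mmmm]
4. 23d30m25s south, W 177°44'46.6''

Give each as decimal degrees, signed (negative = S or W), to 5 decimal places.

Point 1:
  Lat: 17° + 52/60 + 41/3600 = 17 + 0.866667 + 0.011389 = 17.878056
  N → positive
  λ: 57 + 35/60 + 12/3600 = 57.586667
  W → negative
Point 2:
  Lat: degrees = first 2 digits = 25, minutes = 58.7429; 25 + 58.7429/60 = 25.979048
  hemisphere S, so the sign is −
  Longitude: degrees = first 3 digits = 3, minutes = 40.42074; 3 + 40.42074/60 = 3.673679
  E ⇒ keep positive
Point 3:
  Lat: degrees = first 2 digits = 23, minutes = 6.178; 23 + 6.178/60 = 23.102967
  N ⇒ keep positive
  λ: split at 3 digits → 169° and 31.7893′; 169 + 31.7893/60 = 169.529822
  E ⇒ keep positive
Point 4:
  φ: 30′ + 25″ = 30.41667′; 23 + 30.41667/60 = 23.506944
  S → negative
  Longitude: 44′ + 46.6″ = 44.77667′; 177 + 44.77667/60 = 177.746278
  W ⇒ negate

1. 17.87806, -57.58667
2. -25.97905, 3.67368
3. 23.10297, 169.52982
4. -23.50694, -177.74628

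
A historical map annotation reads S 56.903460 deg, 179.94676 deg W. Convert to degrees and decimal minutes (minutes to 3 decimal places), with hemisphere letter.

Latitude: 56° + 0.903460 × 60 = 56° 54.20760′
Lon: minutes = (179.946760 − 179) × 60 = 56.80560

56° 54.208′ S, 179° 56.806′ W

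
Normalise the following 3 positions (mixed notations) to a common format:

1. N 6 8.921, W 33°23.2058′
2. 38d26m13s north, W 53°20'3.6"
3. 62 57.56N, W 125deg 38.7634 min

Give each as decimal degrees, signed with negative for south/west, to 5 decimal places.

1. 6.14868, -33.38676
2. 38.43694, -53.33433
3. 62.95933, -125.64606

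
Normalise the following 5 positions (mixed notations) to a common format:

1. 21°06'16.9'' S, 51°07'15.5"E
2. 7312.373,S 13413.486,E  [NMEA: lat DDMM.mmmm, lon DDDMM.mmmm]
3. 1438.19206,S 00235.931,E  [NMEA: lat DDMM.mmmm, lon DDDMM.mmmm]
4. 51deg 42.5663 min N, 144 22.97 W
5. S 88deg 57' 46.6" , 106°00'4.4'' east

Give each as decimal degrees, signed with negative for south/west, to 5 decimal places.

1. -21.10469, 51.12097
2. -73.20622, 134.22477
3. -14.63653, 2.59885
4. 51.70944, -144.38283
5. -88.96294, 106.00122

Point 1:
  Latitude: 21° + 6/60 + 16.9/3600 = 21 + 0.100000 + 0.004694 = 21.104694
  S → negative
  λ: 51° + 7/60 + 15.5/3600 = 51 + 0.116667 + 0.004306 = 51.120972
  E → positive
Point 2:
  φ: split at 2 digits → 73° and 12.373′; 73 + 12.373/60 = 73.206217
  hemisphere S, so the sign is −
  Longitude: split at 3 digits → 134° and 13.486′; 134 + 13.486/60 = 134.224767
  E → positive
Point 3:
  Latitude: degrees = first 2 digits = 14, minutes = 38.19206; 14 + 38.19206/60 = 14.636534
  S ⇒ negate
  Longitude: degrees = first 3 digits = 2, minutes = 35.931; 2 + 35.931/60 = 2.598850
  E → positive
Point 4:
  Lat: 42.5663′ = 0.709438°; total 51.709438
  N ⇒ keep positive
  Lon: 22.97′ = 0.382833°; total 144.382833
  hemisphere W, so the sign is −
Point 5:
  Lat: 88 + 57/60 + 46.6/3600 = 88.962944
  S ⇒ negate
  Longitude: 106° + 0/60 + 4.4/3600 = 106 + 0.000000 + 0.001222 = 106.001222
  E → positive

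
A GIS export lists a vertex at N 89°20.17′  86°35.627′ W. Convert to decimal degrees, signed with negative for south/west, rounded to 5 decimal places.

Latitude: 89 + 20.17/60 = 89.336167
N → positive
λ: 86 + 35.627/60 = 86.593783
hemisphere W, so the sign is −

89.33617, -86.59378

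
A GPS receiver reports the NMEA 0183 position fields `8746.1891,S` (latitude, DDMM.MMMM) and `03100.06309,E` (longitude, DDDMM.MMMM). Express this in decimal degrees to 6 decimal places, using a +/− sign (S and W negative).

-87.769818, 31.001052

φ: degrees = first 2 digits = 87, minutes = 46.1891; 87 + 46.1891/60 = 87.7698183
hemisphere S, so the sign is −
λ: split at 3 digits → 031° and 0.06309′; 31 + 0.06309/60 = 31.0010515
E → positive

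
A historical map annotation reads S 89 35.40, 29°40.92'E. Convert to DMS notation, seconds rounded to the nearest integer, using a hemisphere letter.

89°35′24″ S, 29°40′55″ E

Lat: 35.40000′ → 35′ and 0.40000 × 60 = 24.00″
λ: 40.92000′ → 40′ and 0.92000 × 60 = 55.20″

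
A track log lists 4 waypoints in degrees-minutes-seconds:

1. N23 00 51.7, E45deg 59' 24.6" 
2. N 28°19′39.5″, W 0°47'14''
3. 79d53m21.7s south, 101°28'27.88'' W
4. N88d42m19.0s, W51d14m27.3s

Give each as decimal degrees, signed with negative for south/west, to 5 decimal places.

1. 23.01436, 45.99017
2. 28.32764, -0.78722
3. -79.88936, -101.47441
4. 88.70528, -51.24092

Point 1:
  Lat: 0′ + 51.7″ = 0.86167′; 23 + 0.86167/60 = 23.014361
  N → positive
  Lon: 59′ + 24.6″ = 59.41000′; 45 + 59.41000/60 = 45.990167
  E ⇒ keep positive
Point 2:
  φ: 28° + 19/60 + 39.5/3600 = 28 + 0.316667 + 0.010972 = 28.327639
  N ⇒ keep positive
  Lon: 0° + 47/60 + 14/3600 = 0 + 0.783333 + 0.003889 = 0.787222
  W → negative
Point 3:
  φ: 53′ + 21.7″ = 53.36167′; 79 + 53.36167/60 = 79.889361
  hemisphere S, so the sign is −
  Lon: 28′ + 27.88″ = 28.46467′; 101 + 28.46467/60 = 101.474411
  W ⇒ negate
Point 4:
  Latitude: 88 + 42/60 + 19/3600 = 88.705278
  N ⇒ keep positive
  λ: 51 + 14/60 + 27.3/3600 = 51.240917
  W → negative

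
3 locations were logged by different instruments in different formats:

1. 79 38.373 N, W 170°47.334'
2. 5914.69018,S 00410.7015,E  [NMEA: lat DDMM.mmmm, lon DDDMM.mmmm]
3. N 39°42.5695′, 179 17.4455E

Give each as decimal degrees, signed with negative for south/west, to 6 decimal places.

1. 79.639550, -170.788900
2. -59.244836, 4.178358
3. 39.709492, 179.290758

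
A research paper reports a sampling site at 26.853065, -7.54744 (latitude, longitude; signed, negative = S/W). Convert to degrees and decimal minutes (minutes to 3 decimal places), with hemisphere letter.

26° 51.184′ N, 7° 32.846′ W

φ: fractional part 0.853065 → 51.18390 minutes
Longitude is negative → W; |value| = 7.547440
Lon: fractional part 0.547440 → 32.84640 minutes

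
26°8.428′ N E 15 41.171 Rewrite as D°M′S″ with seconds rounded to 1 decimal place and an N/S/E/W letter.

26°08′25.7″ N, 15°41′10.3″ E

Latitude: 8.42800′ → 8′ and 0.42800 × 60 = 25.680″
Lon: 41.17100′ → 41′ and 0.17100 × 60 = 10.260″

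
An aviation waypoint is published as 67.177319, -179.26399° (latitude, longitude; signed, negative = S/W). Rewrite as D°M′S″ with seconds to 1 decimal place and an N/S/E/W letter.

67°10′38.3″ N, 179°15′50.4″ W

Latitude: 0.177319 × 60 = 10.63914′ → 10′, remainder × 60 = 38.348″
Longitude is negative → W; |value| = 179.263990
λ: 0.263990 × 60 = 15.83940′ → 15′, remainder × 60 = 50.364″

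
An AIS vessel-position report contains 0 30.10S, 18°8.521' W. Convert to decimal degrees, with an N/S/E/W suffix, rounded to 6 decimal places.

φ: 30.1′ = 0.501667°; total 0.5016667
λ: 18 + 8.521/60 = 18.1420167

0.501667° S, 18.142017° W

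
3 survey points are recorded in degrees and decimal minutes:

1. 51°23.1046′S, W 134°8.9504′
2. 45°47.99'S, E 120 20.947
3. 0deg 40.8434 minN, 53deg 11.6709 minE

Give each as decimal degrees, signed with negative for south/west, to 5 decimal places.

1. -51.38508, -134.14917
2. -45.79983, 120.34912
3. 0.68072, 53.19452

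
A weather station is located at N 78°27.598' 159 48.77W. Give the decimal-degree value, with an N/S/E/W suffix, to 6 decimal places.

Lat: 78 + 27.598/60 = 78.4599667
Longitude: 159 + 48.77/60 = 159.8128333

78.459967° N, 159.812833° W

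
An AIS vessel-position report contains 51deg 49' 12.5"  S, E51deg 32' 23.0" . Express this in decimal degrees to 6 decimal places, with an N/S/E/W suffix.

φ: 51 + 49/60 + 12.5/3600 = 51.8201389
λ: 51° + 32/60 + 23/3600 = 51 + 0.533333 + 0.006389 = 51.5397222

51.820139° S, 51.539722° E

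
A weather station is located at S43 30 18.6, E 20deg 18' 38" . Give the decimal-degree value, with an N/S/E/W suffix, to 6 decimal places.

Lat: 43° + 30/60 + 18.6/3600 = 43 + 0.500000 + 0.005167 = 43.5051667
Lon: 20 + 18/60 + 38/3600 = 20.3105556

43.505167° S, 20.310556° E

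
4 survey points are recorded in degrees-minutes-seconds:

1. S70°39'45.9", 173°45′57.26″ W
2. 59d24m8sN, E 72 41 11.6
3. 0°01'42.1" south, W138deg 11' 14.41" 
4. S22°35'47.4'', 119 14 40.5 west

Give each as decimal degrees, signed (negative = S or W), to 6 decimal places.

1. -70.662750, -173.765906
2. 59.402222, 72.686556
3. -0.028361, -138.187336
4. -22.596500, -119.244583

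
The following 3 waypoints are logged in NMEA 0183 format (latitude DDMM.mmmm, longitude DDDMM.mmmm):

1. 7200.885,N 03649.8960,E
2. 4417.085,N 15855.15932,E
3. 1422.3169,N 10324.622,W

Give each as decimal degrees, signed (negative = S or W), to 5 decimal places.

1. 72.01475, 36.83160
2. 44.28475, 158.91932
3. 14.37195, -103.41037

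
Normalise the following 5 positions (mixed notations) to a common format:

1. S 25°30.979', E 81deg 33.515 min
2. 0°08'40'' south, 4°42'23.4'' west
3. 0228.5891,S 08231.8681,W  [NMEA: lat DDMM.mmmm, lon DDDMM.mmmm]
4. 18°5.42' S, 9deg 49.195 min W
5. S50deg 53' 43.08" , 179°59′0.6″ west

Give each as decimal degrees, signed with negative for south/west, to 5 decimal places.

Point 1:
  Lat: 30.979′ = 0.516317°; total 25.516317
  S → negative
  Longitude: 33.515′ = 0.558583°; total 81.558583
  E → positive
Point 2:
  Lat: 0° + 8/60 + 40/3600 = 0 + 0.133333 + 0.011111 = 0.144444
  S ⇒ negate
  Lon: 4 + 42/60 + 23.4/3600 = 4.706500
  W → negative
Point 3:
  φ: degrees = first 2 digits = 2, minutes = 28.5891; 2 + 28.5891/60 = 2.476485
  S ⇒ negate
  λ: degrees = first 3 digits = 82, minutes = 31.8681; 82 + 31.8681/60 = 82.531135
  W ⇒ negate
Point 4:
  Lat: 18 + 5.42/60 = 18.090333
  hemisphere S, so the sign is −
  Longitude: 9 + 49.195/60 = 9.819917
  hemisphere W, so the sign is −
Point 5:
  φ: 50 + 53/60 + 43.08/3600 = 50.895300
  S ⇒ negate
  Lon: 179° + 59/60 + 0.6/3600 = 179 + 0.983333 + 0.000167 = 179.983500
  hemisphere W, so the sign is −

1. -25.51632, 81.55858
2. -0.14444, -4.70650
3. -2.47649, -82.53114
4. -18.09033, -9.81992
5. -50.89530, -179.98350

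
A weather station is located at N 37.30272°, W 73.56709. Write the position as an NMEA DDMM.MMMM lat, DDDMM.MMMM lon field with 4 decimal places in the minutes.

3718.1632,N / 07334.0254,W

Lat: 37° + 0.302720 × 60 = 37° 18.163200′
Longitude: minutes = (73.567090 − 73) × 60 = 34.025400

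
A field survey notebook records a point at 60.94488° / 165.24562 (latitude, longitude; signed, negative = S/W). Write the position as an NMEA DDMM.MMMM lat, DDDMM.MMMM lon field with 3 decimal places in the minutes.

6056.693,N / 16514.737,E

Latitude: minutes = (60.944880 − 60) × 60 = 56.69280
λ: 165° + 0.245620 × 60 = 165° 14.73720′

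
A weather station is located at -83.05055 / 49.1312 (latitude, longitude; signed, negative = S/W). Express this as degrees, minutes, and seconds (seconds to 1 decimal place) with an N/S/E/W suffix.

83°03′2.0″ S, 49°07′52.3″ E

Latitude is negative → S; |value| = 83.050550
φ: 0.050550 × 60 = 3.03300′ → 3′, remainder × 60 = 1.980″
Longitude: 0.131200° → 7.87200′; 0.87200 × 60 = 52.320″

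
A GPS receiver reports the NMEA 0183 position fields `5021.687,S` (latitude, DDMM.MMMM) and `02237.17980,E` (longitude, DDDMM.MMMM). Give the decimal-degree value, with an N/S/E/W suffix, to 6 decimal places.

50.361450° S, 22.619663° E

φ: split at 2 digits → 50° and 21.687′; 50 + 21.687/60 = 50.3614500
Longitude: split at 3 digits → 022° and 37.1798′; 22 + 37.1798/60 = 22.6196633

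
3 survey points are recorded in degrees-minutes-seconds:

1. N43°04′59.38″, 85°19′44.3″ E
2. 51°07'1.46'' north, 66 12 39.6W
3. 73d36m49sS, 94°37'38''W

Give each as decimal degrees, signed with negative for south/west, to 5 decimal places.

Point 1:
  φ: 4′ + 59.38″ = 4.98967′; 43 + 4.98967/60 = 43.083161
  N ⇒ keep positive
  Longitude: 19′ + 44.3″ = 19.73833′; 85 + 19.73833/60 = 85.328972
  E ⇒ keep positive
Point 2:
  Latitude: 51 + 7/60 + 1.46/3600 = 51.117072
  N ⇒ keep positive
  Longitude: 66 + 12/60 + 39.6/3600 = 66.211000
  W → negative
Point 3:
  Lat: 73° + 36/60 + 49/3600 = 73 + 0.600000 + 0.013611 = 73.613611
  S → negative
  λ: 94 + 37/60 + 38/3600 = 94.627222
  hemisphere W, so the sign is −

1. 43.08316, 85.32897
2. 51.11707, -66.21100
3. -73.61361, -94.62722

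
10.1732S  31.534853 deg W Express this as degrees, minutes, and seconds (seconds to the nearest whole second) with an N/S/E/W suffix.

10°10′24″ S, 31°32′5″ W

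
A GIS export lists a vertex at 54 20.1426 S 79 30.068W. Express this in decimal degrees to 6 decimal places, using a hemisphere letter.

Lat: 54 + 20.1426/60 = 54.3357100
Longitude: 79 + 30.068/60 = 79.5011333

54.335710° S, 79.501133° W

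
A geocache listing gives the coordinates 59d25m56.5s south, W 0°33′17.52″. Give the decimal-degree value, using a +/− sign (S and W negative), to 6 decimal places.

-59.432361, -0.554867

Latitude: 59° + 25/60 + 56.5/3600 = 59 + 0.416667 + 0.015694 = 59.4323611
S → negative
Longitude: 0 + 33/60 + 17.52/3600 = 0.5548667
hemisphere W, so the sign is −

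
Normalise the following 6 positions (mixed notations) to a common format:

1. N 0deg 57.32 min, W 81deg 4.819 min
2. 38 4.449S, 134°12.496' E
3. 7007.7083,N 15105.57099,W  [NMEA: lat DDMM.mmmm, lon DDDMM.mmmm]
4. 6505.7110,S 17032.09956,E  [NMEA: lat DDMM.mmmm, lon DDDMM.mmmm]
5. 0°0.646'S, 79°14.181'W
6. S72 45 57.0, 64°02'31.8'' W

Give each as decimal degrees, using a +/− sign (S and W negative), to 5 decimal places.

1. 0.95533, -81.08032
2. -38.07415, 134.20827
3. 70.12847, -151.09285
4. -65.09518, 170.53499
5. -0.01077, -79.23635
6. -72.76583, -64.04217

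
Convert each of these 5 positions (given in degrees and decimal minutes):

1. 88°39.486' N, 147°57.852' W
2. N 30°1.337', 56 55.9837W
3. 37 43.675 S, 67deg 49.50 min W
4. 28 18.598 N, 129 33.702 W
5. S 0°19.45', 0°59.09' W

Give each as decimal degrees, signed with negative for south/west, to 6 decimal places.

1. 88.658100, -147.964200
2. 30.022283, -56.933062
3. -37.727917, -67.825000
4. 28.309967, -129.561700
5. -0.324167, -0.984833

Point 1:
  Lat: 39.486′ = 0.658100°; total 88.6581000
  N ⇒ keep positive
  Longitude: 147 + 57.852/60 = 147.9642000
  W ⇒ negate
Point 2:
  Lat: 1.337′ = 0.022283°; total 30.0222833
  N → positive
  λ: 56 + 55.9837/60 = 56.9330617
  W → negative
Point 3:
  φ: 37 + 43.675/60 = 37.7279167
  hemisphere S, so the sign is −
  Longitude: 49.5′ = 0.825000°; total 67.8250000
  W ⇒ negate
Point 4:
  Lat: 18.598′ = 0.309967°; total 28.3099667
  N ⇒ keep positive
  Longitude: 129 + 33.702/60 = 129.5617000
  W → negative
Point 5:
  Lat: 0 + 19.45/60 = 0.3241667
  S → negative
  Lon: 0 + 59.09/60 = 0.9848333
  W ⇒ negate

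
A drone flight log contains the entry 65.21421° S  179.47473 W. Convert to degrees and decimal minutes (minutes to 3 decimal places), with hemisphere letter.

Latitude: minutes = (65.214210 − 65) × 60 = 12.85260
Longitude: 179° + 0.474730 × 60 = 179° 28.48380′

65° 12.853′ S, 179° 28.484′ W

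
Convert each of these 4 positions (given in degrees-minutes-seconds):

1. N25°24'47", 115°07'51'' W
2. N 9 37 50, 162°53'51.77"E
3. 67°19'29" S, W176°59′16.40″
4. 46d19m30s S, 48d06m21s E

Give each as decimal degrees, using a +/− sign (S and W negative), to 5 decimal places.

1. 25.41306, -115.13083
2. 9.63056, 162.89771
3. -67.32472, -176.98789
4. -46.32500, 48.10583

Point 1:
  φ: 24′ + 47″ = 24.78333′; 25 + 24.78333/60 = 25.413056
  N → positive
  Lon: 115 + 7/60 + 51/3600 = 115.130833
  hemisphere W, so the sign is −
Point 2:
  φ: 37′ + 50″ = 37.83333′; 9 + 37.83333/60 = 9.630556
  N ⇒ keep positive
  λ: 53′ + 51.77″ = 53.86283′; 162 + 53.86283/60 = 162.897714
  E ⇒ keep positive
Point 3:
  φ: 67° + 19/60 + 29/3600 = 67 + 0.316667 + 0.008056 = 67.324722
  S ⇒ negate
  Lon: 176 + 59/60 + 16.4/3600 = 176.987889
  hemisphere W, so the sign is −
Point 4:
  Latitude: 46° + 19/60 + 30/3600 = 46 + 0.316667 + 0.008333 = 46.325000
  S ⇒ negate
  λ: 48 + 6/60 + 21/3600 = 48.105833
  E → positive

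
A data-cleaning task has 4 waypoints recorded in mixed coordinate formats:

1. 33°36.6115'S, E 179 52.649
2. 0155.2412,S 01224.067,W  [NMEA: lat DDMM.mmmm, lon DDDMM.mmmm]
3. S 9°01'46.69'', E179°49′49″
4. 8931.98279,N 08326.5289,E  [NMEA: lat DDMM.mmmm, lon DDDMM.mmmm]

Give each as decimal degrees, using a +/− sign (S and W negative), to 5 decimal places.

Point 1:
  φ: 36.6115′ = 0.610192°; total 33.610192
  S → negative
  Longitude: 179 + 52.649/60 = 179.877483
  E ⇒ keep positive
Point 2:
  Lat: split at 2 digits → 01° and 55.2412′; 1 + 55.2412/60 = 1.920687
  S → negative
  Lon: split at 3 digits → 012° and 24.067′; 12 + 24.067/60 = 12.401117
  hemisphere W, so the sign is −
Point 3:
  Latitude: 9° + 1/60 + 46.69/3600 = 9 + 0.016667 + 0.012969 = 9.029636
  S → negative
  Longitude: 179° + 49/60 + 49/3600 = 179 + 0.816667 + 0.013611 = 179.830278
  E → positive
Point 4:
  φ: degrees = first 2 digits = 89, minutes = 31.98279; 89 + 31.98279/60 = 89.533047
  N → positive
  Longitude: degrees = first 3 digits = 83, minutes = 26.5289; 83 + 26.5289/60 = 83.442148
  E → positive

1. -33.61019, 179.87748
2. -1.92069, -12.40112
3. -9.02964, 179.83028
4. 89.53305, 83.44215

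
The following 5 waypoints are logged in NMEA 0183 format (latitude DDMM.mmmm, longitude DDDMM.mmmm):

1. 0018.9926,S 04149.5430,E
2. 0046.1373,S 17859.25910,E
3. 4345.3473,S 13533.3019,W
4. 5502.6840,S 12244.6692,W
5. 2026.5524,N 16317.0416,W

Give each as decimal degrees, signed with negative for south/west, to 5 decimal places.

Point 1:
  φ: degrees = first 2 digits = 0, minutes = 18.9926; 0 + 18.9926/60 = 0.316543
  hemisphere S, so the sign is −
  λ: split at 3 digits → 041° and 49.543′; 41 + 49.543/60 = 41.825717
  E ⇒ keep positive
Point 2:
  φ: degrees = first 2 digits = 0, minutes = 46.1373; 0 + 46.1373/60 = 0.768955
  S → negative
  λ: split at 3 digits → 178° and 59.2591′; 178 + 59.2591/60 = 178.987652
  E → positive
Point 3:
  Latitude: degrees = first 2 digits = 43, minutes = 45.3473; 43 + 45.3473/60 = 43.755788
  hemisphere S, so the sign is −
  Longitude: split at 3 digits → 135° and 33.3019′; 135 + 33.3019/60 = 135.555032
  W ⇒ negate
Point 4:
  Latitude: degrees = first 2 digits = 55, minutes = 2.684; 55 + 2.684/60 = 55.044733
  hemisphere S, so the sign is −
  λ: split at 3 digits → 122° and 44.6692′; 122 + 44.6692/60 = 122.744487
  W → negative
Point 5:
  Latitude: split at 2 digits → 20° and 26.5524′; 20 + 26.5524/60 = 20.442540
  N ⇒ keep positive
  Lon: split at 3 digits → 163° and 17.0416′; 163 + 17.0416/60 = 163.284027
  W ⇒ negate

1. -0.31654, 41.82572
2. -0.76896, 178.98765
3. -43.75579, -135.55503
4. -55.04473, -122.74449
5. 20.44254, -163.28403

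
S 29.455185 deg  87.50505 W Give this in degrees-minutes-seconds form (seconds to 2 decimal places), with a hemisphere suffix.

29°27′18.67″ S, 87°30′18.18″ W

Latitude: 0.455185° → 27.31110′; 0.31110 × 60 = 18.6660″
λ: whole degrees 87; 30.30300′ → 30′ and 18.1800″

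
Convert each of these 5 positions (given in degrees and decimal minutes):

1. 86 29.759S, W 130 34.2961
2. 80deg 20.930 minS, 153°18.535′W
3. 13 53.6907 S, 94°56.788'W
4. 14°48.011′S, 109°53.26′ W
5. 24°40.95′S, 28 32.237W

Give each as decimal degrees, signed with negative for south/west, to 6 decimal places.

1. -86.495983, -130.571602
2. -80.348833, -153.308917
3. -13.894845, -94.946467
4. -14.800183, -109.887667
5. -24.682500, -28.537283

Point 1:
  Latitude: 29.759′ = 0.495983°; total 86.4959833
  hemisphere S, so the sign is −
  Lon: 34.2961′ = 0.571602°; total 130.5716017
  W ⇒ negate
Point 2:
  Latitude: 80 + 20.93/60 = 80.3488333
  S ⇒ negate
  Longitude: 153 + 18.535/60 = 153.3089167
  W ⇒ negate
Point 3:
  Lat: 53.6907′ = 0.894845°; total 13.8948450
  hemisphere S, so the sign is −
  λ: 56.788′ = 0.946467°; total 94.9464667
  W → negative
Point 4:
  φ: 48.011′ = 0.800183°; total 14.8001833
  S → negative
  Longitude: 109 + 53.26/60 = 109.8876667
  W ⇒ negate
Point 5:
  φ: 40.95′ = 0.682500°; total 24.6825000
  hemisphere S, so the sign is −
  Lon: 32.237′ = 0.537283°; total 28.5372833
  hemisphere W, so the sign is −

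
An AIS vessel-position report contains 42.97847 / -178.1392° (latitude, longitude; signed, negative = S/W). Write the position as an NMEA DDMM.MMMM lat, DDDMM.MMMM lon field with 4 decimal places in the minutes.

φ: 42° + 0.978470 × 60 = 42° 58.708200′
Longitude is negative → W; |value| = 178.139200
Lon: 178° + 0.139200 × 60 = 178° 8.352000′

4258.7082,N / 17808.3520,W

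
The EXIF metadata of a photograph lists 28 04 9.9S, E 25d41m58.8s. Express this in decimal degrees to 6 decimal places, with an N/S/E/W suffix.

28.069417° S, 25.699667° E

φ: 28 + 4/60 + 9.9/3600 = 28.0694167
Longitude: 25° + 41/60 + 58.8/3600 = 25 + 0.683333 + 0.016333 = 25.6996667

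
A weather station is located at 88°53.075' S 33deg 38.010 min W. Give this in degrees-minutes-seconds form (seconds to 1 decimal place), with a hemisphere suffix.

φ: 53.07500′ → 53′ and 0.07500 × 60 = 4.500″
Longitude: 38.01000′ → 38′ and 0.01000 × 60 = 0.600″

88°53′4.5″ S, 33°38′0.6″ W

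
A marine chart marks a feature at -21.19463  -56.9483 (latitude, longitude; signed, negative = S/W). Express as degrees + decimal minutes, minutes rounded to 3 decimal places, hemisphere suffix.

21° 11.678′ S, 56° 56.898′ W

Latitude is negative → S; |value| = 21.194630
Latitude: fractional part 0.194630 → 11.67780 minutes
Longitude is negative → W; |value| = 56.948300
Longitude: fractional part 0.948300 → 56.89800 minutes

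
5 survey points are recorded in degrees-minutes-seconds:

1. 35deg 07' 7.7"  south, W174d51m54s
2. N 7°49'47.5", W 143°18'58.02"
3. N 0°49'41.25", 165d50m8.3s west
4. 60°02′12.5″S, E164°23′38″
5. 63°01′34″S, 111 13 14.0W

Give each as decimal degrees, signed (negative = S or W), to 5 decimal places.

1. -35.11881, -174.86500
2. 7.82986, -143.31612
3. 0.82813, -165.83564
4. -60.03681, 164.39389
5. -63.02611, -111.22056

Point 1:
  φ: 35° + 7/60 + 7.7/3600 = 35 + 0.116667 + 0.002139 = 35.118806
  S ⇒ negate
  Longitude: 174 + 51/60 + 54/3600 = 174.865000
  W → negative
Point 2:
  φ: 7° + 49/60 + 47.5/3600 = 7 + 0.816667 + 0.013194 = 7.829861
  N ⇒ keep positive
  λ: 18′ + 58.02″ = 18.96700′; 143 + 18.96700/60 = 143.316117
  W ⇒ negate
Point 3:
  Latitude: 0° + 49/60 + 41.25/3600 = 0 + 0.816667 + 0.011458 = 0.828125
  N → positive
  Longitude: 165 + 50/60 + 8.3/3600 = 165.835639
  W → negative
Point 4:
  Lat: 60° + 2/60 + 12.5/3600 = 60 + 0.033333 + 0.003472 = 60.036806
  S ⇒ negate
  λ: 23′ + 38″ = 23.63333′; 164 + 23.63333/60 = 164.393889
  E → positive
Point 5:
  Lat: 1′ + 34″ = 1.56667′; 63 + 1.56667/60 = 63.026111
  hemisphere S, so the sign is −
  λ: 13′ + 14″ = 13.23333′; 111 + 13.23333/60 = 111.220556
  W ⇒ negate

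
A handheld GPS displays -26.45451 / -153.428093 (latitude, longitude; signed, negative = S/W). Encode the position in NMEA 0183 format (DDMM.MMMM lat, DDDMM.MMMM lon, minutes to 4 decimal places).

2627.2706,S / 15325.6856,W

Latitude is negative → S; |value| = 26.454510
Latitude: minutes = (26.454510 − 26) × 60 = 27.270600
Longitude is negative → W; |value| = 153.428093
Longitude: 153° + 0.428093 × 60 = 153° 25.685580′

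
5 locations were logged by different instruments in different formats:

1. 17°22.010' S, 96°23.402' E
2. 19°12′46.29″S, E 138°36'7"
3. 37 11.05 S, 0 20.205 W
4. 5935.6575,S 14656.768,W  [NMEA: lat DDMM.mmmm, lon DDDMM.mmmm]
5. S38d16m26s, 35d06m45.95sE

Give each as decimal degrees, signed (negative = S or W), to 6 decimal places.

1. -17.366833, 96.390033
2. -19.212858, 138.601944
3. -37.184167, -0.336750
4. -59.594292, -146.946133
5. -38.273889, 35.112764

Point 1:
  Latitude: 17 + 22.01/60 = 17.3668333
  hemisphere S, so the sign is −
  Longitude: 96 + 23.402/60 = 96.3900333
  E → positive
Point 2:
  Latitude: 19 + 12/60 + 46.29/3600 = 19.2128583
  S → negative
  λ: 36′ + 7″ = 36.11667′; 138 + 36.11667/60 = 138.6019444
  E ⇒ keep positive
Point 3:
  Latitude: 37 + 11.05/60 = 37.1841667
  hemisphere S, so the sign is −
  Lon: 20.205′ = 0.336750°; total 0.3367500
  hemisphere W, so the sign is −
Point 4:
  Latitude: split at 2 digits → 59° and 35.6575′; 59 + 35.6575/60 = 59.5942917
  S ⇒ negate
  λ: degrees = first 3 digits = 146, minutes = 56.768; 146 + 56.768/60 = 146.9461333
  W → negative
Point 5:
  Latitude: 16′ + 26″ = 16.43333′; 38 + 16.43333/60 = 38.2738889
  S ⇒ negate
  Lon: 35 + 6/60 + 45.95/3600 = 35.1127639
  E → positive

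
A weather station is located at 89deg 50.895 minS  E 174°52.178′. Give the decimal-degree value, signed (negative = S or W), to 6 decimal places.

φ: 89 + 50.895/60 = 89.8482500
S → negative
Longitude: 52.178′ = 0.869633°; total 174.8696333
E ⇒ keep positive

-89.848250, 174.869633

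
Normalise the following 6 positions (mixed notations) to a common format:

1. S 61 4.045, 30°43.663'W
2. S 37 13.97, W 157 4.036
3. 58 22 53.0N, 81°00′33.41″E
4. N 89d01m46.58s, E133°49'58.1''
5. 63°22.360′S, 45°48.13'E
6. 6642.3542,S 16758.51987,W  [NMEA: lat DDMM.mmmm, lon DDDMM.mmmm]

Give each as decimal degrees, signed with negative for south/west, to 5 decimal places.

Point 1:
  Latitude: 4.045′ = 0.067417°; total 61.067417
  hemisphere S, so the sign is −
  Longitude: 30 + 43.663/60 = 30.727717
  W → negative
Point 2:
  Latitude: 37 + 13.97/60 = 37.232833
  S ⇒ negate
  Lon: 4.036′ = 0.067267°; total 157.067267
  hemisphere W, so the sign is −
Point 3:
  Lat: 22′ + 53″ = 22.88333′; 58 + 22.88333/60 = 58.381389
  N → positive
  λ: 0′ + 33.41″ = 0.55683′; 81 + 0.55683/60 = 81.009281
  E ⇒ keep positive
Point 4:
  Latitude: 1′ + 46.58″ = 1.77633′; 89 + 1.77633/60 = 89.029606
  N ⇒ keep positive
  Lon: 49′ + 58.1″ = 49.96833′; 133 + 49.96833/60 = 133.832806
  E → positive
Point 5:
  Latitude: 22.36′ = 0.372667°; total 63.372667
  S → negative
  λ: 48.13′ = 0.802167°; total 45.802167
  E ⇒ keep positive
Point 6:
  Latitude: split at 2 digits → 66° and 42.3542′; 66 + 42.3542/60 = 66.705903
  hemisphere S, so the sign is −
  λ: split at 3 digits → 167° and 58.51987′; 167 + 58.51987/60 = 167.975331
  W → negative

1. -61.06742, -30.72772
2. -37.23283, -157.06727
3. 58.38139, 81.00928
4. 89.02961, 133.83281
5. -63.37267, 45.80217
6. -66.70590, -167.97533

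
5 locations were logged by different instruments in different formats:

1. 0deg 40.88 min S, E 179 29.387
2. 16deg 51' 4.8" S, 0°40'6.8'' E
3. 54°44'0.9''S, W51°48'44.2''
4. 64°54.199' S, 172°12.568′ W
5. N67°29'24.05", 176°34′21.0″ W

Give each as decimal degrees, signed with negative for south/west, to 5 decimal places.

1. -0.68133, 179.48978
2. -16.85133, 0.66856
3. -54.73358, -51.81228
4. -64.90332, -172.20947
5. 67.49001, -176.57250

Point 1:
  Lat: 40.88′ = 0.681333°; total 0.681333
  S → negative
  Lon: 179 + 29.387/60 = 179.489783
  E → positive
Point 2:
  φ: 51′ + 4.8″ = 51.08000′; 16 + 51.08000/60 = 16.851333
  S → negative
  Longitude: 0° + 40/60 + 6.8/3600 = 0 + 0.666667 + 0.001889 = 0.668556
  E ⇒ keep positive
Point 3:
  φ: 44′ + 0.9″ = 44.01500′; 54 + 44.01500/60 = 54.733583
  hemisphere S, so the sign is −
  Longitude: 51° + 48/60 + 44.2/3600 = 51 + 0.800000 + 0.012278 = 51.812278
  hemisphere W, so the sign is −
Point 4:
  Lat: 64 + 54.199/60 = 64.903317
  S ⇒ negate
  Lon: 12.568′ = 0.209467°; total 172.209467
  hemisphere W, so the sign is −
Point 5:
  φ: 29′ + 24.05″ = 29.40083′; 67 + 29.40083/60 = 67.490014
  N ⇒ keep positive
  Longitude: 34′ + 21″ = 34.35000′; 176 + 34.35000/60 = 176.572500
  W → negative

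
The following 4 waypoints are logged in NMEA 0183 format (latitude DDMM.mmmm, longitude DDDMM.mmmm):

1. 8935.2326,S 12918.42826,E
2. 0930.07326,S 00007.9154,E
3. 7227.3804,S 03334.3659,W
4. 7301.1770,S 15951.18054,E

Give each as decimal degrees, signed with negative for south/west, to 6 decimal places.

1. -89.587210, 129.307138
2. -9.501221, 0.131923
3. -72.456340, -33.572765
4. -73.019617, 159.853009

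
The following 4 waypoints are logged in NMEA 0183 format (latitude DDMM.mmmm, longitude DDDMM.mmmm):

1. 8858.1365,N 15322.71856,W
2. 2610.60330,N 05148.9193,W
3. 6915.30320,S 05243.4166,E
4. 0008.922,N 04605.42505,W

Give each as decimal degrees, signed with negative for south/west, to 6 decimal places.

Point 1:
  Latitude: degrees = first 2 digits = 88, minutes = 58.1365; 88 + 58.1365/60 = 88.9689417
  N → positive
  λ: degrees = first 3 digits = 153, minutes = 22.71856; 153 + 22.71856/60 = 153.3786427
  W ⇒ negate
Point 2:
  Latitude: split at 2 digits → 26° and 10.6033′; 26 + 10.6033/60 = 26.1767217
  N → positive
  λ: split at 3 digits → 051° and 48.9193′; 51 + 48.9193/60 = 51.8153217
  hemisphere W, so the sign is −
Point 3:
  φ: degrees = first 2 digits = 69, minutes = 15.3032; 69 + 15.3032/60 = 69.2550533
  hemisphere S, so the sign is −
  Lon: split at 3 digits → 052° and 43.4166′; 52 + 43.4166/60 = 52.7236100
  E ⇒ keep positive
Point 4:
  Lat: degrees = first 2 digits = 0, minutes = 8.922; 0 + 8.922/60 = 0.1487000
  N → positive
  Lon: degrees = first 3 digits = 46, minutes = 5.42505; 46 + 5.42505/60 = 46.0904175
  hemisphere W, so the sign is −

1. 88.968942, -153.378643
2. 26.176722, -51.815322
3. -69.255053, 52.723610
4. 0.148700, -46.090418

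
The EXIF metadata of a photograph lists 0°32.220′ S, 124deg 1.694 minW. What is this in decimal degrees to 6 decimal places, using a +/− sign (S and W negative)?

Latitude: 0 + 32.22/60 = 0.5370000
S ⇒ negate
λ: 1.694′ = 0.028233°; total 124.0282333
W → negative

-0.537000, -124.028233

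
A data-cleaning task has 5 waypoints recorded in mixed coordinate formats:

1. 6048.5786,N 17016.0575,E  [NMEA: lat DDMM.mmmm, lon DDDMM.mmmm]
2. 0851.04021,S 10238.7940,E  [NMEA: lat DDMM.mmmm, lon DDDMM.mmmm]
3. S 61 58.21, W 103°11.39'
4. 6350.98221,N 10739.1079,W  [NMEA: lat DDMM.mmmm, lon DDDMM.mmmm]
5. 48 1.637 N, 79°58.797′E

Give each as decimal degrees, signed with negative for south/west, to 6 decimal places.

1. 60.809643, 170.267625
2. -8.850670, 102.646567
3. -61.970167, -103.189833
4. 63.849704, -107.651798
5. 48.027283, 79.979950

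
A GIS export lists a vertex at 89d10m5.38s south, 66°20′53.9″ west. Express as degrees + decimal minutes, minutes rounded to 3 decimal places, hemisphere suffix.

89° 10.090′ S, 66° 20.898′ W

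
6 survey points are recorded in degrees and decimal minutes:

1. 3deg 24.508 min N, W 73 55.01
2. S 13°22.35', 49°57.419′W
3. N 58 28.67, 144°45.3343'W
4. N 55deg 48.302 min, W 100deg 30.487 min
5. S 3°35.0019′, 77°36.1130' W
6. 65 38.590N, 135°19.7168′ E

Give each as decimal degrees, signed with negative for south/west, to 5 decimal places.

1. 3.40847, -73.91683
2. -13.37250, -49.95698
3. 58.47783, -144.75557
4. 55.80503, -100.50812
5. -3.58337, -77.60188
6. 65.64317, 135.32861

Point 1:
  Lat: 24.508′ = 0.408467°; total 3.408467
  N → positive
  Lon: 73 + 55.01/60 = 73.916833
  W ⇒ negate
Point 2:
  Latitude: 13 + 22.35/60 = 13.372500
  S ⇒ negate
  Lon: 57.419′ = 0.956983°; total 49.956983
  hemisphere W, so the sign is −
Point 3:
  Lat: 58 + 28.67/60 = 58.477833
  N → positive
  Longitude: 144 + 45.3343/60 = 144.755572
  hemisphere W, so the sign is −
Point 4:
  φ: 48.302′ = 0.805033°; total 55.805033
  N ⇒ keep positive
  λ: 100 + 30.487/60 = 100.508117
  W ⇒ negate
Point 5:
  φ: 3 + 35.0019/60 = 3.583365
  hemisphere S, so the sign is −
  Longitude: 77 + 36.113/60 = 77.601883
  W ⇒ negate
Point 6:
  Latitude: 38.59′ = 0.643167°; total 65.643167
  N → positive
  λ: 135 + 19.7168/60 = 135.328613
  E → positive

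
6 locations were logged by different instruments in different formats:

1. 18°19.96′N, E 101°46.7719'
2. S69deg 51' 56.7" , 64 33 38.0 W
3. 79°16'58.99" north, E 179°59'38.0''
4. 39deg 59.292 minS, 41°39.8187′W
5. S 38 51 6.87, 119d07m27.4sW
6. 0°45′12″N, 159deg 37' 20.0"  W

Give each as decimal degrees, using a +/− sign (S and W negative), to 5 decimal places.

1. 18.33267, 101.77953
2. -69.86575, -64.56056
3. 79.28305, 179.99389
4. -39.98820, -41.66365
5. -38.85191, -119.12428
6. 0.75333, -159.62222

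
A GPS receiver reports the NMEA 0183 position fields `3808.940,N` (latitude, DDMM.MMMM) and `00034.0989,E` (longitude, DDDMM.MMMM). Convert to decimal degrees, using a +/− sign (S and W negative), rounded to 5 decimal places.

Latitude: split at 2 digits → 38° and 8.94′; 38 + 8.94/60 = 38.149000
N ⇒ keep positive
Longitude: split at 3 digits → 000° and 34.0989′; 0 + 34.0989/60 = 0.568315
E ⇒ keep positive

38.14900, 0.56832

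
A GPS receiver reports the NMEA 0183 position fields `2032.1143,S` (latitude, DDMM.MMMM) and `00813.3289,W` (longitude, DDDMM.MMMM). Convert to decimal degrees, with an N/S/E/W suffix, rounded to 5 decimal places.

20.53524° S, 8.22215° W

Lat: split at 2 digits → 20° and 32.1143′; 20 + 32.1143/60 = 20.535238
Lon: degrees = first 3 digits = 8, minutes = 13.3289; 8 + 13.3289/60 = 8.222148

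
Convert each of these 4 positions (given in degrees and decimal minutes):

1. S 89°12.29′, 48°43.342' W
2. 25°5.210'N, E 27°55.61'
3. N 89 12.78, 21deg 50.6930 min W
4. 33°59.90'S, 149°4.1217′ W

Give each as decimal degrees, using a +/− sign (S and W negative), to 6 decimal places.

1. -89.204833, -48.722367
2. 25.086833, 27.926833
3. 89.213000, -21.844883
4. -33.998333, -149.068695

Point 1:
  Latitude: 89 + 12.29/60 = 89.2048333
  S ⇒ negate
  λ: 43.342′ = 0.722367°; total 48.7223667
  W → negative
Point 2:
  φ: 5.21′ = 0.086833°; total 25.0868333
  N → positive
  Lon: 55.61′ = 0.926833°; total 27.9268333
  E ⇒ keep positive
Point 3:
  φ: 89 + 12.78/60 = 89.2130000
  N ⇒ keep positive
  λ: 50.693′ = 0.844883°; total 21.8448833
  W → negative
Point 4:
  φ: 33 + 59.9/60 = 33.9983333
  S ⇒ negate
  Lon: 4.1217′ = 0.068695°; total 149.0686950
  W ⇒ negate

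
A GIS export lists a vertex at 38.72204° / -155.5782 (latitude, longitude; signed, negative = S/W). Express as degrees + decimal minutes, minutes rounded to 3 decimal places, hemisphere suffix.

38° 43.322′ N, 155° 34.692′ W

Latitude: minutes = (38.722040 − 38) × 60 = 43.32240
Longitude is negative → W; |value| = 155.578200
Lon: fractional part 0.578200 → 34.69200 minutes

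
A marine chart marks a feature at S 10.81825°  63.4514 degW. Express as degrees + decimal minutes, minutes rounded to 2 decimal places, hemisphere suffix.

Lat: 10° + 0.818250 × 60 = 10° 49.0950′
λ: 63° + 0.451400 × 60 = 63° 27.0840′

10° 49.10′ S, 63° 27.08′ W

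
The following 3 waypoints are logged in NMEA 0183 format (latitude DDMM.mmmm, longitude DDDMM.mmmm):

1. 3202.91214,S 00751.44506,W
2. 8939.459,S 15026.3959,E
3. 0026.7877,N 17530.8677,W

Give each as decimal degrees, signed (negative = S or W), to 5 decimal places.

1. -32.04854, -7.85742
2. -89.65765, 150.43993
3. 0.44646, -175.51446

Point 1:
  Latitude: degrees = first 2 digits = 32, minutes = 2.91214; 32 + 2.91214/60 = 32.048536
  S ⇒ negate
  λ: split at 3 digits → 007° and 51.44506′; 7 + 51.44506/60 = 7.857418
  hemisphere W, so the sign is −
Point 2:
  φ: degrees = first 2 digits = 89, minutes = 39.459; 89 + 39.459/60 = 89.657650
  S → negative
  Lon: split at 3 digits → 150° and 26.3959′; 150 + 26.3959/60 = 150.439932
  E → positive
Point 3:
  φ: degrees = first 2 digits = 0, minutes = 26.7877; 0 + 26.7877/60 = 0.446462
  N → positive
  Longitude: degrees = first 3 digits = 175, minutes = 30.8677; 175 + 30.8677/60 = 175.514462
  W ⇒ negate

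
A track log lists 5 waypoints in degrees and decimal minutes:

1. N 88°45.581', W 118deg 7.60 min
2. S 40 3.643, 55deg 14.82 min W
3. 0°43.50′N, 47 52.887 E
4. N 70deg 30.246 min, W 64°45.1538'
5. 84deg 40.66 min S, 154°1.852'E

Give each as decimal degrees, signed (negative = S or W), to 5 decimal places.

1. 88.75968, -118.12667
2. -40.06072, -55.24700
3. 0.72500, 47.88145
4. 70.50410, -64.75256
5. -84.67767, 154.03087

Point 1:
  Latitude: 45.581′ = 0.759683°; total 88.759683
  N → positive
  λ: 118 + 7.6/60 = 118.126667
  W ⇒ negate
Point 2:
  Latitude: 3.643′ = 0.060717°; total 40.060717
  S → negative
  Lon: 14.82′ = 0.247000°; total 55.247000
  W ⇒ negate
Point 3:
  Latitude: 43.5′ = 0.725000°; total 0.725000
  N ⇒ keep positive
  λ: 52.887′ = 0.881450°; total 47.881450
  E ⇒ keep positive
Point 4:
  Lat: 70 + 30.246/60 = 70.504100
  N ⇒ keep positive
  λ: 45.1538′ = 0.752563°; total 64.752563
  hemisphere W, so the sign is −
Point 5:
  Latitude: 84 + 40.66/60 = 84.677667
  hemisphere S, so the sign is −
  λ: 154 + 1.852/60 = 154.030867
  E → positive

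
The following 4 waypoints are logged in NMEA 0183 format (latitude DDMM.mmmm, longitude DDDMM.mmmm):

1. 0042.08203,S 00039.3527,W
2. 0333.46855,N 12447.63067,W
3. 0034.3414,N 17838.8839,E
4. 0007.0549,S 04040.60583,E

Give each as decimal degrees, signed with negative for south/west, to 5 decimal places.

Point 1:
  Latitude: degrees = first 2 digits = 0, minutes = 42.08203; 0 + 42.08203/60 = 0.701367
  hemisphere S, so the sign is −
  Longitude: degrees = first 3 digits = 0, minutes = 39.3527; 0 + 39.3527/60 = 0.655878
  W → negative
Point 2:
  φ: split at 2 digits → 03° and 33.46855′; 3 + 33.46855/60 = 3.557809
  N → positive
  Longitude: split at 3 digits → 124° and 47.63067′; 124 + 47.63067/60 = 124.793845
  W → negative
Point 3:
  Latitude: degrees = first 2 digits = 0, minutes = 34.3414; 0 + 34.3414/60 = 0.572357
  N → positive
  λ: split at 3 digits → 178° and 38.8839′; 178 + 38.8839/60 = 178.648065
  E → positive
Point 4:
  φ: degrees = first 2 digits = 0, minutes = 7.0549; 0 + 7.0549/60 = 0.117582
  S → negative
  Longitude: degrees = first 3 digits = 40, minutes = 40.60583; 40 + 40.60583/60 = 40.676764
  E → positive

1. -0.70137, -0.65588
2. 3.55781, -124.79384
3. 0.57236, 178.64807
4. -0.11758, 40.67676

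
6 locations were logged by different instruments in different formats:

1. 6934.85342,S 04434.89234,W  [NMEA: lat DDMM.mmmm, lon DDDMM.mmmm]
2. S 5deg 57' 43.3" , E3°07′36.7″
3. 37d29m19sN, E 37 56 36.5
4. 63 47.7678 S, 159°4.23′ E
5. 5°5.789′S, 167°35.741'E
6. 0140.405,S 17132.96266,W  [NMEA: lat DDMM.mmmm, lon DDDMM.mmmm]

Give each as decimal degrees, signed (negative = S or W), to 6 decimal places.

1. -69.580890, -44.581539
2. -5.962028, 3.126861
3. 37.488611, 37.943472
4. -63.796130, 159.070500
5. -5.096483, 167.595683
6. -1.673417, -171.549378

Point 1:
  Latitude: degrees = first 2 digits = 69, minutes = 34.85342; 69 + 34.85342/60 = 69.5808903
  S ⇒ negate
  Lon: degrees = first 3 digits = 44, minutes = 34.89234; 44 + 34.89234/60 = 44.5815390
  W → negative
Point 2:
  Lat: 5° + 57/60 + 43.3/3600 = 5 + 0.950000 + 0.012028 = 5.9620278
  hemisphere S, so the sign is −
  Longitude: 3° + 7/60 + 36.7/3600 = 3 + 0.116667 + 0.010194 = 3.1268611
  E ⇒ keep positive
Point 3:
  Latitude: 37 + 29/60 + 19/3600 = 37.4886111
  N → positive
  λ: 37 + 56/60 + 36.5/3600 = 37.9434722
  E ⇒ keep positive
Point 4:
  Lat: 63 + 47.7678/60 = 63.7961300
  hemisphere S, so the sign is −
  λ: 4.23′ = 0.070500°; total 159.0705000
  E → positive
Point 5:
  Lat: 5 + 5.789/60 = 5.0964833
  hemisphere S, so the sign is −
  λ: 35.741′ = 0.595683°; total 167.5956833
  E → positive
Point 6:
  Lat: degrees = first 2 digits = 1, minutes = 40.405; 1 + 40.405/60 = 1.6734167
  S → negative
  Longitude: degrees = first 3 digits = 171, minutes = 32.96266; 171 + 32.96266/60 = 171.5493777
  W ⇒ negate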